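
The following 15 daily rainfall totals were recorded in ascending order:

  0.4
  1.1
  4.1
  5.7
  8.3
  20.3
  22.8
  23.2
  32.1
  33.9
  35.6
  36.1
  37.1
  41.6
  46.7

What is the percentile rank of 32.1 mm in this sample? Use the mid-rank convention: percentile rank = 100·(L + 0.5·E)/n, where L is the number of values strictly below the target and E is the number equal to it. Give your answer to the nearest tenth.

Count below 32.1: L = 8; count equal: E = 1; n = 15.
Percentile rank = 100·(8 + 0.5·1)/15 = 100·8.5/15 = 56.67.

56.7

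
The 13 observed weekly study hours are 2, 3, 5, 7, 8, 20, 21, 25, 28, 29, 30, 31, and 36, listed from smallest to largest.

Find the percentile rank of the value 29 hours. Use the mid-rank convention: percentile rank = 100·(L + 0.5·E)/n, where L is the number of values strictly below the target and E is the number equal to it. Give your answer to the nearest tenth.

Count below 29: L = 9; count equal: E = 1; n = 13.
Percentile rank = 100·(9 + 0.5·1)/13 = 100·9.5/13 = 73.08.

73.1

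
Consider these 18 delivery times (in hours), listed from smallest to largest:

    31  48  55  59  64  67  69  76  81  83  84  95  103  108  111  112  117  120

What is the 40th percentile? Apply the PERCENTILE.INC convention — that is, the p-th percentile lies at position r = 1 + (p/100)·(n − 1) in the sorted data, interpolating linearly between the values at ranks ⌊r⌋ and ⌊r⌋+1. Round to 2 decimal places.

74.60

n = 18.
r = 1 + (40/100)·(18 − 1) = 1 + 6.8 = 7.8.
Rank 7 is 69 and rank 8 is 76.
Interpolate: 69 + 0.8·(76 − 69) = 69 + 0.8·7 = 74.6.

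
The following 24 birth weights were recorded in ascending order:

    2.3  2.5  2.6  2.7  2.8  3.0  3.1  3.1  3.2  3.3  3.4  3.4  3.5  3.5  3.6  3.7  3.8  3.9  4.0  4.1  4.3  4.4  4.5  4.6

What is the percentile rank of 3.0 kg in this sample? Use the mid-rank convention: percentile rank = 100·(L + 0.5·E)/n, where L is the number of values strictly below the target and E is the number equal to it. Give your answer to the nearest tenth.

22.9

Count below 3.0: L = 5; count equal: E = 1; n = 24.
Percentile rank = 100·(5 + 0.5·1)/24 = 100·5.5/24 = 22.92.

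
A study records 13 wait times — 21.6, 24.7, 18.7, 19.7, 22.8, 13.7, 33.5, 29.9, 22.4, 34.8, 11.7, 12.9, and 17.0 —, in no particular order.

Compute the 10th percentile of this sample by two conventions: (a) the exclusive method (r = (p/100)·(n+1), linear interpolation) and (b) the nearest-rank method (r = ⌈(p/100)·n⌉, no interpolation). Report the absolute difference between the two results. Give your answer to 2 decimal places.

0.72

Sorted: 11.7, 12.9, 13.7, 17.0, 18.7, 19.7, 21.6, 22.4, 22.8, 24.7, 29.9, 33.5, 34.8.
n = 13.
(a) r = 1.4; between ranks 1 (11.7) and 2 (12.9): 12.18.
(b) the nearest-rank method: rank 2 → 12.9.
|12.18 − 12.9| = 0.72.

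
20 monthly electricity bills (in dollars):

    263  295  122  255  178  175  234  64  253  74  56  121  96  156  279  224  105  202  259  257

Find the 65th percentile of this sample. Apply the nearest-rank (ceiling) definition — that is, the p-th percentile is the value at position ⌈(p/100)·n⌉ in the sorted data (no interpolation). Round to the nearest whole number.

Sorted: 56, 64, 74, 96, 105, 121, 122, 156, 175, 178, 202, 224, 234, 253, 255, 257, 259, 263, 279, 295.
n = 20.
Position = ⌈65/100 · 20⌉ = ⌈13⌉ = 13.
The value at rank 13 is 234.

234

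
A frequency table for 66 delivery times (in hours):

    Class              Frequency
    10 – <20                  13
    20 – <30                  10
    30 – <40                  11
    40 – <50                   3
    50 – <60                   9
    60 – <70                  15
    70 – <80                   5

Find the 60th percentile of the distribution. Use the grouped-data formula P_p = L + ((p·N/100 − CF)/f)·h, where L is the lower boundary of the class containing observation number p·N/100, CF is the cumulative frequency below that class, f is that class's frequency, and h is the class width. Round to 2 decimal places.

N = 66; target position k = 60/100 · 66 = 39.6.
Cumulative frequencies: 13, 23, 34, 37, 46, 61, 66.
Observation 39.6 falls in the class 50 – <60.
L = 50, CF = 37, f = 9, h = 10.
P60 = 50 + ((39.6 − 37)/9)·10 = 50 + 2.88889 = 52.8889.

52.89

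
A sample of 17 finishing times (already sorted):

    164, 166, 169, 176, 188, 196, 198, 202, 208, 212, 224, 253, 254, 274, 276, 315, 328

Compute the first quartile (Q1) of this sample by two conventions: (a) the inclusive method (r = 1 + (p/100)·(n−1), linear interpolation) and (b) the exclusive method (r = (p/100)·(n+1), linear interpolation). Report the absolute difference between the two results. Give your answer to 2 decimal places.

n = 17.
(a) r = 5 → value at rank 5 = 188.
(b) r = 4.5; between ranks 4 (176) and 5 (188): 182.
|188 − 182| = 6.

6.00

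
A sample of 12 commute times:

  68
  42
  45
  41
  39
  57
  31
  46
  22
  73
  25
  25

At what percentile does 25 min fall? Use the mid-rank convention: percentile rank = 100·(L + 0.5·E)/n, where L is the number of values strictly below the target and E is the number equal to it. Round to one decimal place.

Sorted: 22, 25, 25, 31, 39, 41, 42, 45, 46, 57, 68, 73.
Count below 25: L = 1; count equal: E = 2; n = 12.
Percentile rank = 100·(1 + 0.5·2)/12 = 100·2/12 = 16.67.

16.7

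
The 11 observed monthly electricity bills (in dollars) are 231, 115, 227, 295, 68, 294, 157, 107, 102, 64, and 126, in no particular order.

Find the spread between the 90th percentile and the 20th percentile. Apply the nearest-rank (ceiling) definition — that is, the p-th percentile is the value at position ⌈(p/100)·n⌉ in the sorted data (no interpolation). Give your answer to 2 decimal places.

192.00

Sorted: 64, 68, 102, 107, 115, 126, 157, 227, 231, 294, 295.
n = 11.
P20: rank ⌈20/100·11⌉ = 3 → 102.
P90: rank ⌈90/100·11⌉ = 10 → 294.
Difference: 294 − 102 = 192.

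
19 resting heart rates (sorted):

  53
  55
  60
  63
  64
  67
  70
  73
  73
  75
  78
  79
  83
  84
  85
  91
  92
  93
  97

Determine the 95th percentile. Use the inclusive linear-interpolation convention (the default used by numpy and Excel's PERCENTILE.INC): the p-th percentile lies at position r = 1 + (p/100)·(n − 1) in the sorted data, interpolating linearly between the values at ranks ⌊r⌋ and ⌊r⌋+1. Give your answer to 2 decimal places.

93.40

n = 19.
r = 1 + (95/100)·(19 − 1) = 1 + 17.1 = 18.1.
Rank 18 is 93 and rank 19 is 97.
Interpolate: 93 + 0.1·(97 − 93) = 93 + 0.1·4 = 93.4.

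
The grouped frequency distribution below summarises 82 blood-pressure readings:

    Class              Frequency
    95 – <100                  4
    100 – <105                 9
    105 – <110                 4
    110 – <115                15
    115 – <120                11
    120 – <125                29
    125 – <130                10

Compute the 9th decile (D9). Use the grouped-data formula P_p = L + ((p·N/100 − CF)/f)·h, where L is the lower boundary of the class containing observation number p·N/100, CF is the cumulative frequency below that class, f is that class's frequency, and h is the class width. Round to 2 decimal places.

N = 82; target position k = 90/100 · 82 = 73.8.
Cumulative frequencies: 4, 13, 17, 32, 43, 72, 82.
Observation 73.8 falls in the class 125 – <130.
L = 125, CF = 72, f = 10, h = 5.
P90 = 125 + ((73.8 − 72)/10)·5 = 125 + 0.9 = 125.9.

125.90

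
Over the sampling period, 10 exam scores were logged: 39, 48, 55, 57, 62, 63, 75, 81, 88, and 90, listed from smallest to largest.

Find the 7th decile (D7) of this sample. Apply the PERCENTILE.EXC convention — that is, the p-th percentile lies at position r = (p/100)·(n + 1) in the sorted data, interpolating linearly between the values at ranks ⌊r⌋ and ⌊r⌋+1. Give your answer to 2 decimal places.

79.20

n = 10.
r = (70/100)·(10 + 1) = 7.7.
Rank 7 is 75 and rank 8 is 81.
Interpolate: 75 + 0.7·(81 − 75) = 75 + 0.7·6 = 79.2.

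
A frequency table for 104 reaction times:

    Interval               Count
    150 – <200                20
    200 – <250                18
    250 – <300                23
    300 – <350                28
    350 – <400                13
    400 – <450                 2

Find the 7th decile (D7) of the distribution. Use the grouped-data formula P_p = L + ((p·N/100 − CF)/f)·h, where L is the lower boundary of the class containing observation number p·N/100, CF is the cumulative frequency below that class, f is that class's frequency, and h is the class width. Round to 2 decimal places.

321.07

N = 104; target position k = 70/100 · 104 = 72.8.
Cumulative frequencies: 20, 38, 61, 89, 102, 104.
Observation 72.8 falls in the class 300 – <350.
L = 300, CF = 61, f = 28, h = 50.
P70 = 300 + ((72.8 − 61)/28)·50 = 300 + 21.0714 = 321.071.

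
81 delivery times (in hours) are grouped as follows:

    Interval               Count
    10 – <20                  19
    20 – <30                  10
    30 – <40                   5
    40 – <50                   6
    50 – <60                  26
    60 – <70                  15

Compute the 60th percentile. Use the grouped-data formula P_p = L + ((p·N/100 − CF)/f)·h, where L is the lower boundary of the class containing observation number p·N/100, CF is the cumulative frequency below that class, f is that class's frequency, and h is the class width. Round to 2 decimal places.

53.31

N = 81; target position k = 60/100 · 81 = 48.6.
Cumulative frequencies: 19, 29, 34, 40, 66, 81.
Observation 48.6 falls in the class 50 – <60.
L = 50, CF = 40, f = 26, h = 10.
P60 = 50 + ((48.6 − 40)/26)·10 = 50 + 3.30769 = 53.3077.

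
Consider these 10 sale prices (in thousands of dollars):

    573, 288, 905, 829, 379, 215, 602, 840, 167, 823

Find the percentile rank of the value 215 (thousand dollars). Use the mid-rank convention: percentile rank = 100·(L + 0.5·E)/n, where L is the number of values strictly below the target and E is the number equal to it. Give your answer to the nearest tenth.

15.0

Sorted: 167, 215, 288, 379, 573, 602, 823, 829, 840, 905.
Count below 215: L = 1; count equal: E = 1; n = 10.
Percentile rank = 100·(1 + 0.5·1)/10 = 100·1.5/10 = 15.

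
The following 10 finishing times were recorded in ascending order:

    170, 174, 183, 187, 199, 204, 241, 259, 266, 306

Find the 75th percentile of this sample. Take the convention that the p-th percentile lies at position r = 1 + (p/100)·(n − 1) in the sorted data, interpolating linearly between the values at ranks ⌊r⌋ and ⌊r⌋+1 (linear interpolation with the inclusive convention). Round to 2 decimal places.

254.50

n = 10.
r = 1 + (75/100)·(10 − 1) = 1 + 6.75 = 7.75.
Rank 7 is 241 and rank 8 is 259.
Interpolate: 241 + 0.75·(259 − 241) = 241 + 0.75·18 = 254.5.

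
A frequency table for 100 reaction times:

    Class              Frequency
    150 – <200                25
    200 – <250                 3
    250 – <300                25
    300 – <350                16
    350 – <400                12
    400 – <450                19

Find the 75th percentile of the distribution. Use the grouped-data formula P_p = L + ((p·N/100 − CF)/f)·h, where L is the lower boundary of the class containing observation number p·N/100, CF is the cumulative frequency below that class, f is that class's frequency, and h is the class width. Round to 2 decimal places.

N = 100; target position k = 75/100 · 100 = 75.
Cumulative frequencies: 25, 28, 53, 69, 81, 100.
Observation 75 falls in the class 350 – <400.
L = 350, CF = 69, f = 12, h = 50.
P75 = 350 + ((75 − 69)/12)·50 = 350 + 25 = 375.

375.00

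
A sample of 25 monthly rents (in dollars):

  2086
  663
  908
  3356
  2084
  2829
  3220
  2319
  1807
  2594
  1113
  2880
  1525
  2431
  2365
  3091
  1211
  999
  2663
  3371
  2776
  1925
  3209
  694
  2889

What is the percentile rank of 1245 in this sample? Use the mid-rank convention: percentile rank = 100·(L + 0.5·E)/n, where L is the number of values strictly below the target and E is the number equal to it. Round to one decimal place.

24.0

Sorted: 663, 694, 908, 999, 1113, 1211, 1525, 1807, 1925, 2084, 2086, 2319, 2365, 2431, 2594, 2663, 2776, 2829, 2880, 2889, 3091, 3209, 3220, 3356, 3371.
Count below 1245: L = 6; count equal: E = 0; n = 25.
Percentile rank = 100·(6 + 0.5·0)/25 = 100·6/25 = 24.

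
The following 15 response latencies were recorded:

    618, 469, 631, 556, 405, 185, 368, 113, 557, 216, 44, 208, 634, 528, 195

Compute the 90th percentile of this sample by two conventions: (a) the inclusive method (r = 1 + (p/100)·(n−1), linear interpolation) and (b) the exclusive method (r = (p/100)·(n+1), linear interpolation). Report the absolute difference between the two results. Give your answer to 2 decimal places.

Sorted: 44, 113, 185, 195, 208, 216, 368, 405, 469, 528, 556, 557, 618, 631, 634.
n = 15.
(a) r = 13.6; between ranks 13 (618) and 14 (631): 625.8.
(b) r = 14.4; between ranks 14 (631) and 15 (634): 632.2.
|625.8 − 632.2| = 6.4.

6.40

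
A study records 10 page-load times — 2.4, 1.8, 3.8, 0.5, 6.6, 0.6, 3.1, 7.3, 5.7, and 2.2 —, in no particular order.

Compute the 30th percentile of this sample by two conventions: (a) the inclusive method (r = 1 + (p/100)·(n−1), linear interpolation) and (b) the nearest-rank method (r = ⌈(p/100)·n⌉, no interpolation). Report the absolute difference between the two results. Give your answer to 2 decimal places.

Sorted: 0.5, 0.6, 1.8, 2.2, 2.4, 3.1, 3.8, 5.7, 6.6, 7.3.
n = 10.
(a) r = 3.7; between ranks 3 (1.8) and 4 (2.2): 2.08.
(b) the nearest-rank method: rank 3 → 1.8.
|2.08 − 1.8| = 0.28.

0.28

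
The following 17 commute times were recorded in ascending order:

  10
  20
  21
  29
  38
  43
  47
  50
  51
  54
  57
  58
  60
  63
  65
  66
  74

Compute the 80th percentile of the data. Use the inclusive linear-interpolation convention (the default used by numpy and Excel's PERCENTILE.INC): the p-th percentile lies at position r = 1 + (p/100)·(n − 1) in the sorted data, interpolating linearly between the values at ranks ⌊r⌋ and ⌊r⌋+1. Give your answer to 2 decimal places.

n = 17.
r = 1 + (80/100)·(17 − 1) = 1 + 12.8 = 13.8.
Rank 13 is 60 and rank 14 is 63.
Interpolate: 60 + 0.8·(63 − 60) = 60 + 0.8·3 = 62.4.

62.40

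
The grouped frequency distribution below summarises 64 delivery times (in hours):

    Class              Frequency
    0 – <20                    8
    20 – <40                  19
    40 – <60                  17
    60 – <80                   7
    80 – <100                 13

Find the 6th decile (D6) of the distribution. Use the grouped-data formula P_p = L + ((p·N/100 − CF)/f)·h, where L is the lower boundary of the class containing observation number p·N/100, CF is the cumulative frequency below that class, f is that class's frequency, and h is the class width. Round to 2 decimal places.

N = 64; target position k = 60/100 · 64 = 38.4.
Cumulative frequencies: 8, 27, 44, 51, 64.
Observation 38.4 falls in the class 40 – <60.
L = 40, CF = 27, f = 17, h = 20.
P60 = 40 + ((38.4 − 27)/17)·20 = 40 + 13.4118 = 53.4118.

53.41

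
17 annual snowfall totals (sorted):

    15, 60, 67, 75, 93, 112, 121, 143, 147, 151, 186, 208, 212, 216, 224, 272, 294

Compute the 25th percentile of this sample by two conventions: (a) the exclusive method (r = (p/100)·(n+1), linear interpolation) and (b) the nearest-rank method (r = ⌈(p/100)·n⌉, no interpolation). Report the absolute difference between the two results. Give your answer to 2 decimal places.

n = 17.
(a) r = 4.5; between ranks 4 (75) and 5 (93): 84.
(b) the nearest-rank method: rank 5 → 93.
|84 − 93| = 9.

9.00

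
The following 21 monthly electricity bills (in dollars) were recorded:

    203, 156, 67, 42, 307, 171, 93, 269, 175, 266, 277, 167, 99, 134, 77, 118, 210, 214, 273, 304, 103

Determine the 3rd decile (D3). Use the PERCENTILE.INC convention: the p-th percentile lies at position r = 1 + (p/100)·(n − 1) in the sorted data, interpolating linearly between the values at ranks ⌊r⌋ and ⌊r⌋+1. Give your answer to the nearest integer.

118

Sorted: 42, 67, 77, 93, 99, 103, 118, 134, 156, 167, 171, 175, 203, 210, 214, 266, 269, 273, 277, 304, 307.
n = 21.
r = 1 + (30/100)·(21 − 1) = 1 + 6 = 7.
r is an integer, so P30 is the value at rank 7: 118.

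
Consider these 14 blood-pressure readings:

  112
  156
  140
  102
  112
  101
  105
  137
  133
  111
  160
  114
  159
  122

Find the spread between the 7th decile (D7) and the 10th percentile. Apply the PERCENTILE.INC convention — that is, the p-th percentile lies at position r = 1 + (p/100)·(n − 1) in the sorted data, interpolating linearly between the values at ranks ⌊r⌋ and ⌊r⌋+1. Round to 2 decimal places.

Sorted: 101, 102, 105, 111, 112, 112, 114, 122, 133, 137, 140, 156, 159, 160.
n = 14.
P10: r = 2.3; ranks 2–3 are 102, 105; interpolating gives 102.9.
P70: r = 10.1; ranks 10–11 are 137, 140; interpolating gives 137.3.
Difference: 137.3 − 102.9 = 34.4.

34.40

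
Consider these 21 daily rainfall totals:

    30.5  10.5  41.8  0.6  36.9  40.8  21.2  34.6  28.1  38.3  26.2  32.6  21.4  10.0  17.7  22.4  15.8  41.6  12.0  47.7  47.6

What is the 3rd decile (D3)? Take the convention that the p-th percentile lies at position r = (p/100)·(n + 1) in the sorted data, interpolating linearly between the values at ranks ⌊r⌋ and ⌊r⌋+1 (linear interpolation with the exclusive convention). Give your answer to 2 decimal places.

19.80

Sorted: 0.6, 10.0, 10.5, 12.0, 15.8, 17.7, 21.2, 21.4, 22.4, 26.2, 28.1, 30.5, 32.6, 34.6, 36.9, 38.3, 40.8, 41.6, 41.8, 47.6, 47.7.
n = 21.
r = (30/100)·(21 + 1) = 6.6.
Rank 6 is 17.7 and rank 7 is 21.2.
Interpolate: 17.7 + 0.6·(21.2 − 17.7) = 17.7 + 0.6·3.5 = 19.8.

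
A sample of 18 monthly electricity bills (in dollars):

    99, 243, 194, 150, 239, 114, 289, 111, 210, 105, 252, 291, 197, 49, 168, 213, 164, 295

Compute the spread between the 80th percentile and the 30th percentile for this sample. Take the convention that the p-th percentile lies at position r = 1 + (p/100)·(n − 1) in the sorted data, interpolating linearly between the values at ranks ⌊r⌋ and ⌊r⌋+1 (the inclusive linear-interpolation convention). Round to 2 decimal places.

Sorted: 49, 99, 105, 111, 114, 150, 164, 168, 194, 197, 210, 213, 239, 243, 252, 289, 291, 295.
n = 18.
P30: r = 6.1; ranks 6–7 are 150, 164; interpolating gives 151.4.
P80: r = 14.6; ranks 14–15 are 243, 252; interpolating gives 248.4.
Difference: 248.4 − 151.4 = 97.

97.00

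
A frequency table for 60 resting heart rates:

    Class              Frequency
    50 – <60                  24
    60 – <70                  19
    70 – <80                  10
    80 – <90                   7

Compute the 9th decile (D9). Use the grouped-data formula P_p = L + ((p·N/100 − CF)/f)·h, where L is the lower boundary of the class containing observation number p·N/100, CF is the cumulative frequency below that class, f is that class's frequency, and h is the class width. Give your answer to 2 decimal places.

81.43

N = 60; target position k = 90/100 · 60 = 54.
Cumulative frequencies: 24, 43, 53, 60.
Observation 54 falls in the class 80 – <90.
L = 80, CF = 53, f = 7, h = 10.
P90 = 80 + ((54 − 53)/7)·10 = 80 + 1.42857 = 81.4286.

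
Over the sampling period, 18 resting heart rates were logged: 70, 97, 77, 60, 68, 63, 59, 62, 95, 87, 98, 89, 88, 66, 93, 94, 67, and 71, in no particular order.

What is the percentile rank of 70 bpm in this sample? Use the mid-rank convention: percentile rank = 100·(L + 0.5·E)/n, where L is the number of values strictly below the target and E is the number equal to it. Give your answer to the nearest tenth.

Sorted: 59, 60, 62, 63, 66, 67, 68, 70, 71, 77, 87, 88, 89, 93, 94, 95, 97, 98.
Count below 70: L = 7; count equal: E = 1; n = 18.
Percentile rank = 100·(7 + 0.5·1)/18 = 100·7.5/18 = 41.67.

41.7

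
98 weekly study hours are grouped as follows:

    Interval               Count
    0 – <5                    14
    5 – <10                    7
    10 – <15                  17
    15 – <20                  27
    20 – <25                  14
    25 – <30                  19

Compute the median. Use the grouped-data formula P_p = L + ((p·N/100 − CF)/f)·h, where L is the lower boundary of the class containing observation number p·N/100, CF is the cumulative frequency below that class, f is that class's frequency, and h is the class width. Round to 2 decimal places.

N = 98; target position k = 50/100 · 98 = 49.
Cumulative frequencies: 14, 21, 38, 65, 79, 98.
Observation 49 falls in the class 15 – <20.
L = 15, CF = 38, f = 27, h = 5.
P50 = 15 + ((49 − 38)/27)·5 = 15 + 2.03704 = 17.037.

17.04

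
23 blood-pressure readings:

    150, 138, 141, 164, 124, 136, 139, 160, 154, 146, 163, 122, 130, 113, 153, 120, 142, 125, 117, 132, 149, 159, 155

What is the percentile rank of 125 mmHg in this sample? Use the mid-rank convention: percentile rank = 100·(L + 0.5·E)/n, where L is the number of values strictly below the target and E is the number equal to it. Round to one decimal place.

Sorted: 113, 117, 120, 122, 124, 125, 130, 132, 136, 138, 139, 141, 142, 146, 149, 150, 153, 154, 155, 159, 160, 163, 164.
Count below 125: L = 5; count equal: E = 1; n = 23.
Percentile rank = 100·(5 + 0.5·1)/23 = 100·5.5/23 = 23.91.

23.9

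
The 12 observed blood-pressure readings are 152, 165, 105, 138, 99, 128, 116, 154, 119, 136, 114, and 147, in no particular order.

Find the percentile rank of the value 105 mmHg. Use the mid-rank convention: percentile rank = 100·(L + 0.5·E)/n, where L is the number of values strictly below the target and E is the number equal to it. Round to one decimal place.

Sorted: 99, 105, 114, 116, 119, 128, 136, 138, 147, 152, 154, 165.
Count below 105: L = 1; count equal: E = 1; n = 12.
Percentile rank = 100·(1 + 0.5·1)/12 = 100·1.5/12 = 12.5.

12.5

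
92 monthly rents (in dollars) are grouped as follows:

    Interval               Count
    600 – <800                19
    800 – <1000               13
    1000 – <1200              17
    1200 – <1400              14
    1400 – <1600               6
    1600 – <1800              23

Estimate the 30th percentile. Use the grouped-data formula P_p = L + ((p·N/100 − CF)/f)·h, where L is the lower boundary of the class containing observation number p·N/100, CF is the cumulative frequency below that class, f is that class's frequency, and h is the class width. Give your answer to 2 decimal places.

N = 92; target position k = 30/100 · 92 = 27.6.
Cumulative frequencies: 19, 32, 49, 63, 69, 92.
Observation 27.6 falls in the class 800 – <1000.
L = 800, CF = 19, f = 13, h = 200.
P30 = 800 + ((27.6 − 19)/13)·200 = 800 + 132.308 = 932.308.

932.31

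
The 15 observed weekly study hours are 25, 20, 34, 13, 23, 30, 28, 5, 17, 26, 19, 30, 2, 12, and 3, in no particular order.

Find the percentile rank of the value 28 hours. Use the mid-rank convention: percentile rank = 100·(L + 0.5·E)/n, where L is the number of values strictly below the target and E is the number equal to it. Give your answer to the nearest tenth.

76.7

Sorted: 2, 3, 5, 12, 13, 17, 19, 20, 23, 25, 26, 28, 30, 30, 34.
Count below 28: L = 11; count equal: E = 1; n = 15.
Percentile rank = 100·(11 + 0.5·1)/15 = 100·11.5/15 = 76.67.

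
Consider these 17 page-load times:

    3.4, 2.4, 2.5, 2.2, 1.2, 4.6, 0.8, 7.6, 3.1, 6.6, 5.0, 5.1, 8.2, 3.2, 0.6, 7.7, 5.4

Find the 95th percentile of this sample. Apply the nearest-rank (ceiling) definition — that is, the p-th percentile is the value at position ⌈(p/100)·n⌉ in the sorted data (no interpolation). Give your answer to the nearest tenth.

Sorted: 0.6, 0.8, 1.2, 2.2, 2.4, 2.5, 3.1, 3.2, 3.4, 4.6, 5.0, 5.1, 5.4, 6.6, 7.6, 7.7, 8.2.
n = 17.
Position = ⌈95/100 · 17⌉ = ⌈16.15⌉ = 17.
The value at rank 17 is 8.2.

8.2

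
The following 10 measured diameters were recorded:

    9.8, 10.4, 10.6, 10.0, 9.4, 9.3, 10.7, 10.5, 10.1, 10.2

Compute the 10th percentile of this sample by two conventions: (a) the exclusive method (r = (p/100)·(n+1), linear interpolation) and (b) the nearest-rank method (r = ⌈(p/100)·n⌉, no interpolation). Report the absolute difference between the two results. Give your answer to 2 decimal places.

0.01

Sorted: 9.3, 9.4, 9.8, 10.0, 10.1, 10.2, 10.4, 10.5, 10.6, 10.7.
n = 10.
(a) r = 1.1; between ranks 1 (9.3) and 2 (9.4): 9.31.
(b) the nearest-rank method: rank 1 → 9.3.
|9.31 − 9.3| = 0.01.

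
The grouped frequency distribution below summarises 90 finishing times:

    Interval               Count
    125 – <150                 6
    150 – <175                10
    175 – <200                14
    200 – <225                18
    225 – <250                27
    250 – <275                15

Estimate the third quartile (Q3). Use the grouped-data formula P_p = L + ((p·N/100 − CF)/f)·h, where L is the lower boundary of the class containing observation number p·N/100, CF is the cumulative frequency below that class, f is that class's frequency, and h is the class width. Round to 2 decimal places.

243.06

N = 90; target position k = 75/100 · 90 = 67.5.
Cumulative frequencies: 6, 16, 30, 48, 75, 90.
Observation 67.5 falls in the class 225 – <250.
L = 225, CF = 48, f = 27, h = 25.
P75 = 225 + ((67.5 − 48)/27)·25 = 225 + 18.0556 = 243.056.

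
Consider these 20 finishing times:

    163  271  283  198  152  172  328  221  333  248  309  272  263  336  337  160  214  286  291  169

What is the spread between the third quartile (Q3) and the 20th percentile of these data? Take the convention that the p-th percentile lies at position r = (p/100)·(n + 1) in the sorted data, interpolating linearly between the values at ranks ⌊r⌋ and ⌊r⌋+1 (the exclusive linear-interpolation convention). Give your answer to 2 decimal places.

134.90

Sorted: 152, 160, 163, 169, 172, 198, 214, 221, 248, 263, 271, 272, 283, 286, 291, 309, 328, 333, 336, 337.
n = 20.
P20: r = 4.2; ranks 4–5 are 169, 172; interpolating gives 169.6.
P75: r = 15.75; ranks 15–16 are 291, 309; interpolating gives 304.5.
Difference: 304.5 − 169.6 = 134.9.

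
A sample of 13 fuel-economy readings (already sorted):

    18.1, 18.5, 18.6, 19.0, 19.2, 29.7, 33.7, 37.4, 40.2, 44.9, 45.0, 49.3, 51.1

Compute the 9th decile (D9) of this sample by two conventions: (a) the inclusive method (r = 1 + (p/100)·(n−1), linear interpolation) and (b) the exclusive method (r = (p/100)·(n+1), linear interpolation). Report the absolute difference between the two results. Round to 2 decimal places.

1.94

n = 13.
(a) r = 11.8; between ranks 11 (45.0) and 12 (49.3): 48.44.
(b) r = 12.6; between ranks 12 (49.3) and 13 (51.1): 50.38.
|48.44 − 50.38| = 1.94.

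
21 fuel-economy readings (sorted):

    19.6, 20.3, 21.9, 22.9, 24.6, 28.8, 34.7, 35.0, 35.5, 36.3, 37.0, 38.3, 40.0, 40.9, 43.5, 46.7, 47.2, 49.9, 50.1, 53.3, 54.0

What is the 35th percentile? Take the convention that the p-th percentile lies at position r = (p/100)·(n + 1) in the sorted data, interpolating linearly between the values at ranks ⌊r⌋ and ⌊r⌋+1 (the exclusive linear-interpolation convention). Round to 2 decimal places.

34.91

n = 21.
r = (35/100)·(21 + 1) = 7.7.
Rank 7 is 34.7 and rank 8 is 35.0.
Interpolate: 34.7 + 0.7·(35.0 − 34.7) = 34.7 + 0.7·0.3 = 34.91.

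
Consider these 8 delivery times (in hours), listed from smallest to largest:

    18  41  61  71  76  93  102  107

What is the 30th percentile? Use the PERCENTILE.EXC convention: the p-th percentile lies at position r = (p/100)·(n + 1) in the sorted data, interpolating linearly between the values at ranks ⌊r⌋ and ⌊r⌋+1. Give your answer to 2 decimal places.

n = 8.
r = (30/100)·(8 + 1) = 2.7.
Rank 2 is 41 and rank 3 is 61.
Interpolate: 41 + 0.7·(61 − 41) = 41 + 0.7·20 = 55.

55.00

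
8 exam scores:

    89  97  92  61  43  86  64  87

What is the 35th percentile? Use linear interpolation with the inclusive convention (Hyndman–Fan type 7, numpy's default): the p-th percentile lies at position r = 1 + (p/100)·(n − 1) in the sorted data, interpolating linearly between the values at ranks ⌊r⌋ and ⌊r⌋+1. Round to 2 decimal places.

73.90

Sorted: 43, 61, 64, 86, 87, 89, 92, 97.
n = 8.
r = 1 + (35/100)·(8 − 1) = 1 + 2.45 = 3.45.
Rank 3 is 64 and rank 4 is 86.
Interpolate: 64 + 0.45·(86 − 64) = 64 + 0.45·22 = 73.9.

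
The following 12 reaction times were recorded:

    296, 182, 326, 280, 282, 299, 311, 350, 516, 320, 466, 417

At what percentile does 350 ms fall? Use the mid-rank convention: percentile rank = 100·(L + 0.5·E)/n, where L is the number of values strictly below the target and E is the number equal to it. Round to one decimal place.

70.8

Sorted: 182, 280, 282, 296, 299, 311, 320, 326, 350, 417, 466, 516.
Count below 350: L = 8; count equal: E = 1; n = 12.
Percentile rank = 100·(8 + 0.5·1)/12 = 100·8.5/12 = 70.83.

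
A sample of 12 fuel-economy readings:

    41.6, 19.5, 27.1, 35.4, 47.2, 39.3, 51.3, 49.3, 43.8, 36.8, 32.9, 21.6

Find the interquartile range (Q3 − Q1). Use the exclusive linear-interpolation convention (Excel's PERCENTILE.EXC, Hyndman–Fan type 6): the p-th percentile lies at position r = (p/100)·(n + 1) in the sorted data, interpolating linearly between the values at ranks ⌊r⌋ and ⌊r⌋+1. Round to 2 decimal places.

17.80

Sorted: 19.5, 21.6, 27.1, 32.9, 35.4, 36.8, 39.3, 41.6, 43.8, 47.2, 49.3, 51.3.
n = 12.
P25: r = 3.25; ranks 3–4 are 27.1, 32.9; interpolating gives 28.55.
P75: r = 9.75; ranks 9–10 are 43.8, 47.2; interpolating gives 46.35.
Difference: 46.35 − 28.55 = 17.8.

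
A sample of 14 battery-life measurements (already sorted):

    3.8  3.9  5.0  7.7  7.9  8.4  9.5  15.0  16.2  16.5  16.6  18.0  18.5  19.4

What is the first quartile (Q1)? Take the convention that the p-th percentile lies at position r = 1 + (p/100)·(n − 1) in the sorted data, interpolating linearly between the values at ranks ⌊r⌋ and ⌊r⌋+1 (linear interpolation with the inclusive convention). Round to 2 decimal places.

7.75

n = 14.
r = 1 + (25/100)·(14 − 1) = 1 + 3.25 = 4.25.
Rank 4 is 7.7 and rank 5 is 7.9.
Interpolate: 7.7 + 0.25·(7.9 − 7.7) = 7.7 + 0.25·0.2 = 7.75.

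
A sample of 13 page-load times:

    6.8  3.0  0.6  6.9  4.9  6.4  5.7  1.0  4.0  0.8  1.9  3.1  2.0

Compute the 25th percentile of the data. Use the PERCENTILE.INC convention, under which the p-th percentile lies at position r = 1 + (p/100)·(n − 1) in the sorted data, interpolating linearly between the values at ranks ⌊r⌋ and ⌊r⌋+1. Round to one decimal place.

Sorted: 0.6, 0.8, 1.0, 1.9, 2.0, 3.0, 3.1, 4.0, 4.9, 5.7, 6.4, 6.8, 6.9.
n = 13.
r = 1 + (25/100)·(13 − 1) = 1 + 3 = 4.
r is an integer, so P25 is the value at rank 4: 1.9.

1.9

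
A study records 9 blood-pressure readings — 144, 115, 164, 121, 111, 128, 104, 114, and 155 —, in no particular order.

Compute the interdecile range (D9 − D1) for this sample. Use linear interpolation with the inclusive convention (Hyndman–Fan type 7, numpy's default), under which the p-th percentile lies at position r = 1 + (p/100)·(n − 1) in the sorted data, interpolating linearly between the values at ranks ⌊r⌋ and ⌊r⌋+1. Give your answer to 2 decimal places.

47.20

Sorted: 104, 111, 114, 115, 121, 128, 144, 155, 164.
n = 9.
P10: r = 1.8; ranks 1–2 are 104, 111; interpolating gives 109.6.
P90: r = 8.2; ranks 8–9 are 155, 164; interpolating gives 156.8.
Difference: 156.8 − 109.6 = 47.2.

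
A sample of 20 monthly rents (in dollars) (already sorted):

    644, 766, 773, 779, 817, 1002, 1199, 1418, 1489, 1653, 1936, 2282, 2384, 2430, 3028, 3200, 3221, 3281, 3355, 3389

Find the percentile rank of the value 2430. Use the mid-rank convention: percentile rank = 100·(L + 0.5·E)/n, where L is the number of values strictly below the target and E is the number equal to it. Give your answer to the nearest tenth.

67.5

Count below 2430: L = 13; count equal: E = 1; n = 20.
Percentile rank = 100·(13 + 0.5·1)/20 = 100·13.5/20 = 67.5.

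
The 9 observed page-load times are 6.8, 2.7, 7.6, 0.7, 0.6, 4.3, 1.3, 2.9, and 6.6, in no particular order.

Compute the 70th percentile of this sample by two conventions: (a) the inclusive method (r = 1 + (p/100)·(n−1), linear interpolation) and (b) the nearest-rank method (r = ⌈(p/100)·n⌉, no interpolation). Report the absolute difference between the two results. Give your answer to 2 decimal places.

Sorted: 0.6, 0.7, 1.3, 2.7, 2.9, 4.3, 6.6, 6.8, 7.6.
n = 9.
(a) r = 6.6; between ranks 6 (4.3) and 7 (6.6): 5.68.
(b) the nearest-rank method: rank 7 → 6.6.
|5.68 − 6.6| = 0.92.

0.92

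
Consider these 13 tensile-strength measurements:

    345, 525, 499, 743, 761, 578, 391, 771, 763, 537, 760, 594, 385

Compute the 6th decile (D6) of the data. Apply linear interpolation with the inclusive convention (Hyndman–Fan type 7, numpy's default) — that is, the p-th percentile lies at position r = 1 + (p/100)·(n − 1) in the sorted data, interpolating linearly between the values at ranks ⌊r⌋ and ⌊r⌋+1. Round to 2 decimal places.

Sorted: 345, 385, 391, 499, 525, 537, 578, 594, 743, 760, 761, 763, 771.
n = 13.
r = 1 + (60/100)·(13 − 1) = 1 + 7.2 = 8.2.
Rank 8 is 594 and rank 9 is 743.
Interpolate: 594 + 0.2·(743 − 594) = 594 + 0.2·149 = 623.8.

623.80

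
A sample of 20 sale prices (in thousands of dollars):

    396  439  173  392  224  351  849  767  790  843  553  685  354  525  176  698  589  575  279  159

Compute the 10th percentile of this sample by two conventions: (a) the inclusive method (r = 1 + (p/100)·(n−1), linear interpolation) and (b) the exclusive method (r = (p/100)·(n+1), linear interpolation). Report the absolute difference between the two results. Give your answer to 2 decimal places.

2.40

Sorted: 159, 173, 176, 224, 279, 351, 354, 392, 396, 439, 525, 553, 575, 589, 685, 698, 767, 790, 843, 849.
n = 20.
(a) r = 2.9; between ranks 2 (173) and 3 (176): 175.7.
(b) r = 2.1; between ranks 2 (173) and 3 (176): 173.3.
|175.7 − 173.3| = 2.4.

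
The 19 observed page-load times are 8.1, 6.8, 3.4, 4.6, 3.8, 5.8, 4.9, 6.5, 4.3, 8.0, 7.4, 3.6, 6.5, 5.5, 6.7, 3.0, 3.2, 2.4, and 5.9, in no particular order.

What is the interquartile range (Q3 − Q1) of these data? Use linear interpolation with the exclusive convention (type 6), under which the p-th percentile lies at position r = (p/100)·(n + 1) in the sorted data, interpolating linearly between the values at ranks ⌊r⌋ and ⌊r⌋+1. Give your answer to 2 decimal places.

Sorted: 2.4, 3.0, 3.2, 3.4, 3.6, 3.8, 4.3, 4.6, 4.9, 5.5, 5.8, 5.9, 6.5, 6.5, 6.7, 6.8, 7.4, 8.0, 8.1.
n = 19.
P25: r = 5 (integer) → 3.6.
P75: r = 15 (integer) → 6.7.
Difference: 6.7 − 3.6 = 3.1.

3.10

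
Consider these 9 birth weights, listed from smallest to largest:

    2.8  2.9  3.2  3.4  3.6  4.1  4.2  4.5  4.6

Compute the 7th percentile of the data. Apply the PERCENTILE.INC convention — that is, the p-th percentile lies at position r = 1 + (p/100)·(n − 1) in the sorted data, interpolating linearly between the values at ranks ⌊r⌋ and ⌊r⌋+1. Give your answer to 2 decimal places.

n = 9.
r = 1 + (7/100)·(9 − 1) = 1 + 0.56 = 1.56.
Rank 1 is 2.8 and rank 2 is 2.9.
Interpolate: 2.8 + 0.56·(2.9 − 2.8) = 2.8 + 0.56·0.1 = 2.856.

2.86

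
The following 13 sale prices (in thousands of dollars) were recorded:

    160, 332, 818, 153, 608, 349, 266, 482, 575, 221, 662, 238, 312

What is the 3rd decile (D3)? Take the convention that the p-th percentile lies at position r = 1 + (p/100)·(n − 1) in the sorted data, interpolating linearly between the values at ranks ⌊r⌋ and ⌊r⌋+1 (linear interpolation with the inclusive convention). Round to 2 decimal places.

254.80

Sorted: 153, 160, 221, 238, 266, 312, 332, 349, 482, 575, 608, 662, 818.
n = 13.
r = 1 + (30/100)·(13 − 1) = 1 + 3.6 = 4.6.
Rank 4 is 238 and rank 5 is 266.
Interpolate: 238 + 0.6·(266 − 238) = 238 + 0.6·28 = 254.8.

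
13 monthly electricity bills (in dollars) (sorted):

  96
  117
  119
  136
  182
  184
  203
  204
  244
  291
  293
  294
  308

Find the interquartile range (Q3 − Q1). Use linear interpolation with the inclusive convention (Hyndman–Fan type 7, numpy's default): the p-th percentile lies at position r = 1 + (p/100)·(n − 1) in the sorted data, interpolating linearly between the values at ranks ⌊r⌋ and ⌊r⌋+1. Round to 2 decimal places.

155.00

n = 13.
P25: r = 4 (integer) → 136.
P75: r = 10 (integer) → 291.
Difference: 291 − 136 = 155.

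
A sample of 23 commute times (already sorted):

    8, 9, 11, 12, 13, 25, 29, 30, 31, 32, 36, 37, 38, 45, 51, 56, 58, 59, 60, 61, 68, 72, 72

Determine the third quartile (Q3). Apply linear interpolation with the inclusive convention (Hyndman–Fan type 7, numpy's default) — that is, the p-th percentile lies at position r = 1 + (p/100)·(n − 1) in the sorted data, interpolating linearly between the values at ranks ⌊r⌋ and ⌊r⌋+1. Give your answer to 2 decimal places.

58.50

n = 23.
r = 1 + (75/100)·(23 − 1) = 1 + 16.5 = 17.5.
Rank 17 is 58 and rank 18 is 59.
Interpolate: 58 + 0.5·(59 − 58) = 58 + 0.5·1 = 58.5.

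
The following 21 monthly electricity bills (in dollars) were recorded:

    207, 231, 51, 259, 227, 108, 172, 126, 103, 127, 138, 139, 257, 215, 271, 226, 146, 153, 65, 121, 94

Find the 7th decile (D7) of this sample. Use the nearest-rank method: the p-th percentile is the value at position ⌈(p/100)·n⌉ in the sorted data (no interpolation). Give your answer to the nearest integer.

215

Sorted: 51, 65, 94, 103, 108, 121, 126, 127, 138, 139, 146, 153, 172, 207, 215, 226, 227, 231, 257, 259, 271.
n = 21.
Position = ⌈70/100 · 21⌉ = ⌈14.7⌉ = 15.
The value at rank 15 is 215.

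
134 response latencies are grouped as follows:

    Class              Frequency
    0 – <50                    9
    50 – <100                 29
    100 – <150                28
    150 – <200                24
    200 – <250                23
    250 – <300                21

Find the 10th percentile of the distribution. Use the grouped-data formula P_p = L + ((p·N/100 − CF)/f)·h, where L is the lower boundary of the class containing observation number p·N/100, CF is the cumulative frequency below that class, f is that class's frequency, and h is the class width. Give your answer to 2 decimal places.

57.59

N = 134; target position k = 10/100 · 134 = 13.4.
Cumulative frequencies: 9, 38, 66, 90, 113, 134.
Observation 13.4 falls in the class 50 – <100.
L = 50, CF = 9, f = 29, h = 50.
P10 = 50 + ((13.4 − 9)/29)·50 = 50 + 7.58621 = 57.5862.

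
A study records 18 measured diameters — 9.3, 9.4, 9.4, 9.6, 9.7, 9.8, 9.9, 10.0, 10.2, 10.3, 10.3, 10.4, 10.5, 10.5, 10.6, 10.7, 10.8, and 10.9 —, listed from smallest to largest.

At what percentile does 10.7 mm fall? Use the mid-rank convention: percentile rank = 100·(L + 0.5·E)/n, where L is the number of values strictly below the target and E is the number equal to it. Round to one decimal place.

Count below 10.7: L = 15; count equal: E = 1; n = 18.
Percentile rank = 100·(15 + 0.5·1)/18 = 100·15.5/18 = 86.11.

86.1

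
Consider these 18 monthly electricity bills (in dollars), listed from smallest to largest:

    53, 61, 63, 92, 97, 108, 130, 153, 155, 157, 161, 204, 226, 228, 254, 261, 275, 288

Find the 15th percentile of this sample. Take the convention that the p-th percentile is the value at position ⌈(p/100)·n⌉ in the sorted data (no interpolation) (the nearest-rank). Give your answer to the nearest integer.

n = 18.
Position = ⌈15/100 · 18⌉ = ⌈2.7⌉ = 3.
The value at rank 3 is 63.

63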